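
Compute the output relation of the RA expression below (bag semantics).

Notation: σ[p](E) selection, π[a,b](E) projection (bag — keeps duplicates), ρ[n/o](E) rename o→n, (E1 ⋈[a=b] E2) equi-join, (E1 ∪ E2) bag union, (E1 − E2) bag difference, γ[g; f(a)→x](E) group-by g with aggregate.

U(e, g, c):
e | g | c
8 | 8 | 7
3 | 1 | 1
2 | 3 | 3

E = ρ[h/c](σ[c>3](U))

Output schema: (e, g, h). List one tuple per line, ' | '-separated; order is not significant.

Row counts bottom-up:
  U → 3
  σ[c>3](U) → 1
  ρ[h/c](σ[c>3](U)) → 1

== RESULT ==
e | g | h
8 | 8 | 7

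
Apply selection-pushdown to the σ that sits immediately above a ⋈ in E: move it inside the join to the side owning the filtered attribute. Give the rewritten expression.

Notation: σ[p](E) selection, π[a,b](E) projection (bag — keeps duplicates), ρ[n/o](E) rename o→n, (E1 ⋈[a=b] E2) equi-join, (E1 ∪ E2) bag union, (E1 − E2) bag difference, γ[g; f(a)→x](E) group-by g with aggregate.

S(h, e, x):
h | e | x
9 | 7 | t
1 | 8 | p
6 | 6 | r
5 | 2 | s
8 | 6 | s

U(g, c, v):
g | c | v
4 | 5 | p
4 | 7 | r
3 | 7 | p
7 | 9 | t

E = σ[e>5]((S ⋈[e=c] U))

σ filters on e, owned by the left side.
E' = (σ[e>5](S) ⋈[e=c] U)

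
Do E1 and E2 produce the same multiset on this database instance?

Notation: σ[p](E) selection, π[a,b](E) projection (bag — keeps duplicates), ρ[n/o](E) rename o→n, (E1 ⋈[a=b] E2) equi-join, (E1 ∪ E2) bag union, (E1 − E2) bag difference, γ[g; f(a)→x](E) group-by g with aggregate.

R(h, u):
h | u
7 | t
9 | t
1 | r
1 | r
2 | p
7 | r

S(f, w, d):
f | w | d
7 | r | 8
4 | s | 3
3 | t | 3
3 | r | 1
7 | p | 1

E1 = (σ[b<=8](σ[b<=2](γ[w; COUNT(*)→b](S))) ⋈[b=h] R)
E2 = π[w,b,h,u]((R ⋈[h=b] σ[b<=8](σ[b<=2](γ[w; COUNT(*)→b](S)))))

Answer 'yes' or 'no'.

E1 subexpression sizes:
  S → 5
  γ[w; COUNT(*)→b](S) → 4
  σ[b<=2](γ[w; COUNT(*)→b](S)) → 4
  σ[b<=8](σ[b<=2](γ[w; COUNT(*)→b](S))) → 4
  R → 6
  (σ[b<=8](σ[b<=2](γ[w; COUNT(*)→b](S))) ⋈[b=h] R) → 7
E2 subexpression sizes:
  R → 6
  S → 5
  γ[w; COUNT(*)→b](S) → 4
  σ[b<=2](γ[w; COUNT(*)→b](S)) → 4
  σ[b<=8](σ[b<=2](γ[w; COUNT(*)→b](S))) → 4
  (R ⋈[h=b] σ[b<=8](σ[b<=2](γ[w; COUNT(*)→b](S)))) → 7
  π[w,b,h,u]((R ⋈[h=b] σ[b<=8](σ[b<=2](γ[w; COUNT(*)→b](S))))) → 7

E1 and E2 produce the same multiset:
w | b | h | u
p | 1 | 1 | r
p | 1 | 1 | r
r | 2 | 2 | p
s | 1 | 1 | r
s | 1 | 1 | r
t | 1 | 1 | r
t | 1 | 1 | r

yes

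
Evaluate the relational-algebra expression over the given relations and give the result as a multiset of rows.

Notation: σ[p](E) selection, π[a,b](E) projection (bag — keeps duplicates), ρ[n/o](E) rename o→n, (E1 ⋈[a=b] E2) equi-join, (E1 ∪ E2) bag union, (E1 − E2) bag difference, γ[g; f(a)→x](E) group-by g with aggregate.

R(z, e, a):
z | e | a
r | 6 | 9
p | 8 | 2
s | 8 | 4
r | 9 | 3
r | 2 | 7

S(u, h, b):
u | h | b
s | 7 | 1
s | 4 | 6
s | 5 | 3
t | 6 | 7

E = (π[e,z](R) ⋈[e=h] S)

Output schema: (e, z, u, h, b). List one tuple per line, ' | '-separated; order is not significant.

Per-node cardinality:
  R → 5
  π[e,z](R) → 5
  S → 4
  (π[e,z](R) ⋈[e=h] S) → 1

== RESULT ==
e | z | u | h | b
6 | r | t | 6 | 7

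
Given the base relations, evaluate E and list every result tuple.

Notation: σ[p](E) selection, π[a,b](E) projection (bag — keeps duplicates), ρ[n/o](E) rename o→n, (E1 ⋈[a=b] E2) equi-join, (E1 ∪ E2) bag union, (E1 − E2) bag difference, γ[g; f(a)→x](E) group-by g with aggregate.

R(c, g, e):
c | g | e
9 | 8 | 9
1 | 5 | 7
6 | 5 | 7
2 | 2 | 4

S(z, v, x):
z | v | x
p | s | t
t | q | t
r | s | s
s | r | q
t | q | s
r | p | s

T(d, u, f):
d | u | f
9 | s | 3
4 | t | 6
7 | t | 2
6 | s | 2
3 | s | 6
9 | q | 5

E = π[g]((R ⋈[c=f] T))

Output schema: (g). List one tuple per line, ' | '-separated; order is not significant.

Stepwise |·|:
  R → 4
  T → 6
  (R ⋈[c=f] T) → 4
  π[g]((R ⋈[c=f] T)) → 4

== RESULT ==
g
2
2
5
5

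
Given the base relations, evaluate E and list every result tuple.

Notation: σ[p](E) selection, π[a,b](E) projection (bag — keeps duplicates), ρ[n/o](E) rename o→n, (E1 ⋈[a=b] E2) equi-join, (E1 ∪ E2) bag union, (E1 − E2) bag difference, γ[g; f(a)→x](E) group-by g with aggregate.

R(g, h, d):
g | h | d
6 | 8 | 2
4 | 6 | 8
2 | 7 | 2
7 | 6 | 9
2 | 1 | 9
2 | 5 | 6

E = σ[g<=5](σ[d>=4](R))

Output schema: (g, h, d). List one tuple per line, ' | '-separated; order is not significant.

Subexpression sizes:
  R → 6
  σ[d>=4](R) → 4
  σ[g<=5](σ[d>=4](R)) → 3

== RESULT ==
g | h | d
2 | 1 | 9
2 | 5 | 6
4 | 6 | 8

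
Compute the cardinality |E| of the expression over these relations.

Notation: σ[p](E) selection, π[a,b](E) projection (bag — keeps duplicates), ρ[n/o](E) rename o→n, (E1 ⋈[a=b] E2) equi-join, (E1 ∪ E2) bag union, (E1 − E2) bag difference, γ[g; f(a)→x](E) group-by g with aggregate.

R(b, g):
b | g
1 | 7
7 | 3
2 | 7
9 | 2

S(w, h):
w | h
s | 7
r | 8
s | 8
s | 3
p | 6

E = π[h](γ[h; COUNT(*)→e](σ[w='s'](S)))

Stepwise |·|:
  S → 5
  σ[w='s'](S) → 3
  γ[h; COUNT(*)→e](σ[w='s'](S)) → 3
  π[h](γ[h; COUNT(*)→e](σ[w='s'](S))) → 3

|E| = 3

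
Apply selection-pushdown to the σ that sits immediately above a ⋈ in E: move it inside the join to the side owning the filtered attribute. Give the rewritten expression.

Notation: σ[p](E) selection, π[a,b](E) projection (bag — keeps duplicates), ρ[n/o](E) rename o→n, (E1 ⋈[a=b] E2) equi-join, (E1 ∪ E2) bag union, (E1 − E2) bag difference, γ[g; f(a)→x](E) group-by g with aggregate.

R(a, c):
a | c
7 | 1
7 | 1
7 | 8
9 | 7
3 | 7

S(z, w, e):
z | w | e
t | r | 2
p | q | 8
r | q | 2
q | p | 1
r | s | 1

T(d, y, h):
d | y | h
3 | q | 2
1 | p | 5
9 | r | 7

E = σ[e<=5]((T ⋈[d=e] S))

σ filters on e, owned by the right side.
E' = (T ⋈[d=e] σ[e<=5](S))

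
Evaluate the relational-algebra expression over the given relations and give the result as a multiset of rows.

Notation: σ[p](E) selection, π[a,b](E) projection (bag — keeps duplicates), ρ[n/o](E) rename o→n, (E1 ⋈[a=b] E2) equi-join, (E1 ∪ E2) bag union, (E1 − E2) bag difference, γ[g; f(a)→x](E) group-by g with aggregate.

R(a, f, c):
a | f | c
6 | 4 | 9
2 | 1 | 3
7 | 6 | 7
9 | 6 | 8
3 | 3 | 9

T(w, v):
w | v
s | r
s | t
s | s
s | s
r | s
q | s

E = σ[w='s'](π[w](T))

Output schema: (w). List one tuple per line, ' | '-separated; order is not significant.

Per-node cardinality:
  T → 6
  π[w](T) → 6
  σ[w='s'](π[w](T)) → 4

== RESULT ==
w
s
s
s
s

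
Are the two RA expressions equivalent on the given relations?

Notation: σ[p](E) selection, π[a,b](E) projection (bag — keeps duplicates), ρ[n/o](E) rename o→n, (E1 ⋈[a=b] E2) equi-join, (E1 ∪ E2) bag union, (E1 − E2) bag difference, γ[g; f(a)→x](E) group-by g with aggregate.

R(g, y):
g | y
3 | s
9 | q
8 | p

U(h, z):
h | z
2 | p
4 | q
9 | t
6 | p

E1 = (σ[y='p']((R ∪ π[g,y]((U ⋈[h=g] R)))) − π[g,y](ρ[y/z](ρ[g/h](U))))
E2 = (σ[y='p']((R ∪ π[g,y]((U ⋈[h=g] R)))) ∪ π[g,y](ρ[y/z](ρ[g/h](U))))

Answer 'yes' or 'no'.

E1 stepwise |·|:
  R → 3
  U → 4
  R → 3
  (U ⋈[h=g] R) → 1
  π[g,y]((U ⋈[h=g] R)) → 1
  (R ∪ π[g,y]((U ⋈[h=g] R))) → 4
  σ[y='p']((R ∪ π[g,y]((U ⋈[h=g] R)))) → 1
  U → 4
  ρ[g/h](U) → 4
  ρ[y/z](ρ[g/h](U)) → 4
  π[g,y](ρ[y/z](ρ[g/h](U))) → 4
  (σ[y='p']((R ∪ π[g,y]((U ⋈[h=g] R)))) − π[g,y](ρ[y/z](ρ[g/h](U)))) → 1
E2 stepwise |·|:
  R → 3
  U → 4
  R → 3
  (U ⋈[h=g] R) → 1
  π[g,y]((U ⋈[h=g] R)) → 1
  (R ∪ π[g,y]((U ⋈[h=g] R))) → 4
  σ[y='p']((R ∪ π[g,y]((U ⋈[h=g] R)))) → 1
  U → 4
  ρ[g/h](U) → 4
  ρ[y/z](ρ[g/h](U)) → 4
  π[g,y](ρ[y/z](ρ[g/h](U))) → 4
  (σ[y='p']((R ∪ π[g,y]((U ⋈[h=g] R)))) ∪ π[g,y](ρ[y/z](ρ[g/h](U)))) → 5

E1 result:
g | y
8 | p
E2 result:
g | y
2 | p
4 | q
6 | p
8 | p
9 | t
Witness: (6, 'p') appears 0× in E1 but 1× in E2.

no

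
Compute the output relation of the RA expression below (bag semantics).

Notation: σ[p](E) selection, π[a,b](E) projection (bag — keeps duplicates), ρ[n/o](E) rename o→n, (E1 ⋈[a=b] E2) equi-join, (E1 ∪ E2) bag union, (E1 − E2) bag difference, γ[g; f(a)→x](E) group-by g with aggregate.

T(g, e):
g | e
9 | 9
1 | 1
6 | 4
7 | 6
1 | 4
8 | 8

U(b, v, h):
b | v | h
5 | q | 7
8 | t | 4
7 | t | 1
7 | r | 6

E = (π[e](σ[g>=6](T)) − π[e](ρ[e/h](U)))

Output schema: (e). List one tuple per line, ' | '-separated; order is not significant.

Row counts bottom-up:
  T → 6
  σ[g>=6](T) → 4
  π[e](σ[g>=6](T)) → 4
  U → 4
  ρ[e/h](U) → 4
  π[e](ρ[e/h](U)) → 4
  (π[e](σ[g>=6](T)) − π[e](ρ[e/h](U))) → 2

== RESULT ==
e
8
9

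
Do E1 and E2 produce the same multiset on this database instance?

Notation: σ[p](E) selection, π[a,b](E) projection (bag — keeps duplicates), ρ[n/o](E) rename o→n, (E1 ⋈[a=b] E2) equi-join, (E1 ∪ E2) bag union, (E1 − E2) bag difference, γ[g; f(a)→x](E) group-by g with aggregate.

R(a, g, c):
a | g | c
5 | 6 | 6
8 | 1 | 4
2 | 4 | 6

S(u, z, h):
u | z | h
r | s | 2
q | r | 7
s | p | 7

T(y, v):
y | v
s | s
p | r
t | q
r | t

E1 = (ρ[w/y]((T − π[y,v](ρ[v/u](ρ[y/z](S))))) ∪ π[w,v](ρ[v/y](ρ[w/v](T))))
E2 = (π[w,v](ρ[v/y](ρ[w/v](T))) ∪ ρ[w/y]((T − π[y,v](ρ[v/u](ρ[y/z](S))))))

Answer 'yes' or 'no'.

E1 subexpression sizes:
  T → 4
  S → 3
  ρ[y/z](S) → 3
  ρ[v/u](ρ[y/z](S)) → 3
  π[y,v](ρ[v/u](ρ[y/z](S))) → 3
  (T − π[y,v](ρ[v/u](ρ[y/z](S)))) → 4
  ρ[w/y]((T − π[y,v](ρ[v/u](ρ[y/z](S))))) → 4
  T → 4
  ρ[w/v](T) → 4
  ρ[v/y](ρ[w/v](T)) → 4
  π[w,v](ρ[v/y](ρ[w/v](T))) → 4
  (ρ[w/y]((T − π[y,v](ρ[v/u](ρ[y/z](S))))) ∪ π[w,v](ρ[v/y](ρ[w/v](T)))) → 8
E2 subexpression sizes:
  T → 4
  ρ[w/v](T) → 4
  ρ[v/y](ρ[w/v](T)) → 4
  π[w,v](ρ[v/y](ρ[w/v](T))) → 4
  T → 4
  S → 3
  ρ[y/z](S) → 3
  ρ[v/u](ρ[y/z](S)) → 3
  π[y,v](ρ[v/u](ρ[y/z](S))) → 3
  (T − π[y,v](ρ[v/u](ρ[y/z](S)))) → 4
  ρ[w/y]((T − π[y,v](ρ[v/u](ρ[y/z](S))))) → 4
  (π[w,v](ρ[v/y](ρ[w/v](T))) ∪ ρ[w/y]((T − π[y,v](ρ[v/u](ρ[y/z](S)))))) → 8

E1 and E2 produce the same multiset:
w | v
p | r
q | t
r | p
r | t
s | s
s | s
t | q
t | r

yes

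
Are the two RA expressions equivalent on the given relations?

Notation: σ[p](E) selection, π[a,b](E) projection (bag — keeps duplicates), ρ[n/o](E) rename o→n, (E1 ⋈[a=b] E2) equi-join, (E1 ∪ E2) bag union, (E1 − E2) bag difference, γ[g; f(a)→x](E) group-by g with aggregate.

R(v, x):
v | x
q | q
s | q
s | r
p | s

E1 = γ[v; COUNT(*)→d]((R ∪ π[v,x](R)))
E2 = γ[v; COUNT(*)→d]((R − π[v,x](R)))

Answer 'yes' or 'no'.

E1 stepwise |·|:
  R → 4
  R → 4
  π[v,x](R) → 4
  (R ∪ π[v,x](R)) → 8
  γ[v; COUNT(*)→d]((R ∪ π[v,x](R))) → 3
E2 stepwise |·|:
  R → 4
  R → 4
  π[v,x](R) → 4
  (R − π[v,x](R)) → 0
  γ[v; COUNT(*)→d]((R − π[v,x](R))) → 0

E1 result:
v | d
p | 2
q | 2
s | 4
E2 result:
v | d
(0 rows)
Witness: ('s', 4) appears 1× in E1 but 0× in E2.

no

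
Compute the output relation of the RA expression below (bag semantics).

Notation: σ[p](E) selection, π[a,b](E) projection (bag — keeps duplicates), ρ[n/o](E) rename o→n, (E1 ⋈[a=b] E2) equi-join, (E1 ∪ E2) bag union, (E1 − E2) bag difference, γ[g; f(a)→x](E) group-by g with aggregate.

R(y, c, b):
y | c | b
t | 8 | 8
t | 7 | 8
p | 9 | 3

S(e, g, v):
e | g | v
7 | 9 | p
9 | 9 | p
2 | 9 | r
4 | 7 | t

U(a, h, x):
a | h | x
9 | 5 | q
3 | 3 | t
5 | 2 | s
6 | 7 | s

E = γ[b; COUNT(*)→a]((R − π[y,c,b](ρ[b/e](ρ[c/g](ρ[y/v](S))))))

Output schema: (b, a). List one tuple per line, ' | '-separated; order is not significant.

Subexpression sizes:
  R → 3
  S → 4
  ρ[y/v](S) → 4
  ρ[c/g](ρ[y/v](S)) → 4
  ρ[b/e](ρ[c/g](ρ[y/v](S))) → 4
  π[y,c,b](ρ[b/e](ρ[c/g](ρ[y/v](S)))) → 4
  (R − π[y,c,b](ρ[b/e](ρ[c/g](ρ[y/v](S))))) → 3
  γ[b; COUNT(*)→a]((R − π[y,c,b](ρ[b/e](ρ[c/g](ρ[y/v](S)))))) → 2

== RESULT ==
b | a
3 | 1
8 | 2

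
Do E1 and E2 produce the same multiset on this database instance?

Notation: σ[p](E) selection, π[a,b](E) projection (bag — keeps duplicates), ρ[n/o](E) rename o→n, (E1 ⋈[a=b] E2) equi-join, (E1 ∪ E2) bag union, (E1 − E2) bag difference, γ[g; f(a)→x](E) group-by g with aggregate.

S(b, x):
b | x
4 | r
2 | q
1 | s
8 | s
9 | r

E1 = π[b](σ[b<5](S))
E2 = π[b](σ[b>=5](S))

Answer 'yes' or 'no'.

E1 row counts bottom-up:
  S → 5
  σ[b<5](S) → 3
  π[b](σ[b<5](S)) → 3
E2 row counts bottom-up:
  S → 5
  σ[b>=5](S) → 2
  π[b](σ[b>=5](S)) → 2

E1 result:
b
1
2
4
E2 result:
b
8
9
Witness: (1,) appears 1× in E1 but 0× in E2.

no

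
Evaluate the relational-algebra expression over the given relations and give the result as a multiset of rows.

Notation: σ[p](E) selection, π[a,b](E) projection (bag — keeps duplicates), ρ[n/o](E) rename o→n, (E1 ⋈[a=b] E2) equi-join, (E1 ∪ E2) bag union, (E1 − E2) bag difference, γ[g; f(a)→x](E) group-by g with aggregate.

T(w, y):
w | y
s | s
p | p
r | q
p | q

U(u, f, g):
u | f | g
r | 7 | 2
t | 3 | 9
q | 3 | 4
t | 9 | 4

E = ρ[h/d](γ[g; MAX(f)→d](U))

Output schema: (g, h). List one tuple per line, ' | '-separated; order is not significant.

Subexpression sizes:
  U → 4
  γ[g; MAX(f)→d](U) → 3
  ρ[h/d](γ[g; MAX(f)→d](U)) → 3

== RESULT ==
g | h
2 | 7
4 | 9
9 | 3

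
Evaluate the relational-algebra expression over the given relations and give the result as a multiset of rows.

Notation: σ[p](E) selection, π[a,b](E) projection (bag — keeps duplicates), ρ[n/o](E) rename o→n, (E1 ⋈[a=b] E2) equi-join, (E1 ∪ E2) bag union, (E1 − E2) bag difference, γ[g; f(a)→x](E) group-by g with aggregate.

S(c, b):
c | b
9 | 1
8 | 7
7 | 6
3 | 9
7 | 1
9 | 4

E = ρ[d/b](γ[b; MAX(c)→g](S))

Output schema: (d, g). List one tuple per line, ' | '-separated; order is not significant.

Subexpression sizes:
  S → 6
  γ[b; MAX(c)→g](S) → 5
  ρ[d/b](γ[b; MAX(c)→g](S)) → 5

== RESULT ==
d | g
1 | 9
4 | 9
6 | 7
7 | 8
9 | 3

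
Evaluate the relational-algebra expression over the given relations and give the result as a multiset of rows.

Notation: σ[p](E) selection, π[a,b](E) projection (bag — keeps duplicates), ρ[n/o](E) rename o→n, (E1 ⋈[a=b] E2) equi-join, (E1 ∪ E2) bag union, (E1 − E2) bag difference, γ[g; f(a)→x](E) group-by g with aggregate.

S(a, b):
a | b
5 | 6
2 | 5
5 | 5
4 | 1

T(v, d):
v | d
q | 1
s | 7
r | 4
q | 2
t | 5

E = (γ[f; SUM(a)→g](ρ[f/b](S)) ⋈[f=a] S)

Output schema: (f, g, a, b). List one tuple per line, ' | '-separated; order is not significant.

Stepwise |·|:
  S → 4
  ρ[f/b](S) → 4
  γ[f; SUM(a)→g](ρ[f/b](S)) → 3
  S → 4
  (γ[f; SUM(a)→g](ρ[f/b](S)) ⋈[f=a] S) → 2

== RESULT ==
f | g | a | b
5 | 7 | 5 | 5
5 | 7 | 5 | 6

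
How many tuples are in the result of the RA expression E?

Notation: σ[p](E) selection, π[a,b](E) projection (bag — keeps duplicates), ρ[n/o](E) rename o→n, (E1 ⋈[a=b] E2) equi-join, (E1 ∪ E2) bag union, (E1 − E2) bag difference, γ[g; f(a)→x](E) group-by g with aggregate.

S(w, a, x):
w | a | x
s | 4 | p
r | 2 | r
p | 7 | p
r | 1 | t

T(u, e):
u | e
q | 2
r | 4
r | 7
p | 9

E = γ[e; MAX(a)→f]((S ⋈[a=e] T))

Per-node cardinality:
  S → 4
  T → 4
  (S ⋈[a=e] T) → 3
  γ[e; MAX(a)→f]((S ⋈[a=e] T)) → 3

|E| = 3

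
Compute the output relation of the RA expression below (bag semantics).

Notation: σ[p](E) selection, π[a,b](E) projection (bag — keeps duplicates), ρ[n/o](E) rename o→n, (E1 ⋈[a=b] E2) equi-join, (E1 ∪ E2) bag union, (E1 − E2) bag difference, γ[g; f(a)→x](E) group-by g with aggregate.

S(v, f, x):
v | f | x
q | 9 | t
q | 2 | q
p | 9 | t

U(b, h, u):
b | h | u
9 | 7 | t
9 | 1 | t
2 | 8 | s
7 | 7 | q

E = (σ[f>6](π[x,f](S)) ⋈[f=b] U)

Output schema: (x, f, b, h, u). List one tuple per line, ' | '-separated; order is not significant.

Per-node cardinality:
  S → 3
  π[x,f](S) → 3
  σ[f>6](π[x,f](S)) → 2
  U → 4
  (σ[f>6](π[x,f](S)) ⋈[f=b] U) → 4

== RESULT ==
x | f | b | h | u
t | 9 | 9 | 1 | t
t | 9 | 9 | 1 | t
t | 9 | 9 | 7 | t
t | 9 | 9 | 7 | t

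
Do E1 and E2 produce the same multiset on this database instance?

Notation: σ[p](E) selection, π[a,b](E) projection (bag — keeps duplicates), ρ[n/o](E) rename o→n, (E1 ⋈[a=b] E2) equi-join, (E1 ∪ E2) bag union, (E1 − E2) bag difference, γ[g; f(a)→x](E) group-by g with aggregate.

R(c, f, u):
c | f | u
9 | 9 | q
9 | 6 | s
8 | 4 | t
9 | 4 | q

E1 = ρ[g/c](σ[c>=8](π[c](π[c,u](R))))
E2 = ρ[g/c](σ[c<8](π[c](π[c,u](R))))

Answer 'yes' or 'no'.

E1 row counts bottom-up:
  R → 4
  π[c,u](R) → 4
  π[c](π[c,u](R)) → 4
  σ[c>=8](π[c](π[c,u](R))) → 4
  ρ[g/c](σ[c>=8](π[c](π[c,u](R)))) → 4
E2 row counts bottom-up:
  R → 4
  π[c,u](R) → 4
  π[c](π[c,u](R)) → 4
  σ[c<8](π[c](π[c,u](R))) → 0
  ρ[g/c](σ[c<8](π[c](π[c,u](R)))) → 0

E1 result:
g
8
9
9
9
E2 result:
g
(0 rows)
Witness: (8,) appears 1× in E1 but 0× in E2.

no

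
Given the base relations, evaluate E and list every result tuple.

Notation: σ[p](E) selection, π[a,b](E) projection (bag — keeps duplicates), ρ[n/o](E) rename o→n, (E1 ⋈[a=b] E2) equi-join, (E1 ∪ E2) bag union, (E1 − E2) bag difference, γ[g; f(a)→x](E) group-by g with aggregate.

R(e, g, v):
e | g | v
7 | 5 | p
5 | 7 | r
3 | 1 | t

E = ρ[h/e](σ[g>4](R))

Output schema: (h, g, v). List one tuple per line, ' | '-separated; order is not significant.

Stepwise |·|:
  R → 3
  σ[g>4](R) → 2
  ρ[h/e](σ[g>4](R)) → 2

== RESULT ==
h | g | v
5 | 7 | r
7 | 5 | p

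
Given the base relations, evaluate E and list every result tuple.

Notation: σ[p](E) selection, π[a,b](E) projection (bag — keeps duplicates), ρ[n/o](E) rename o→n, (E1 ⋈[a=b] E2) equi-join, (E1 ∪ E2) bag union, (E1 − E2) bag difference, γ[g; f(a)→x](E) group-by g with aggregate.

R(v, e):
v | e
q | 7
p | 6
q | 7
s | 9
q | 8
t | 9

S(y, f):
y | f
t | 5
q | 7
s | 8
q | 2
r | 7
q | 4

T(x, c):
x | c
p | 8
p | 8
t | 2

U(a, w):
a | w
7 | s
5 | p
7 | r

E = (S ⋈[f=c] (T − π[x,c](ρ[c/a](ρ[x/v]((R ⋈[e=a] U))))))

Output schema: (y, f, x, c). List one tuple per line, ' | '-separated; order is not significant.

Subexpression sizes:
  S → 6
  T → 3
  R → 6
  U → 3
  (R ⋈[e=a] U) → 4
  ρ[x/v]((R ⋈[e=a] U)) → 4
  ρ[c/a](ρ[x/v]((R ⋈[e=a] U))) → 4
  π[x,c](ρ[c/a](ρ[x/v]((R ⋈[e=a] U)))) → 4
  (T − π[x,c](ρ[c/a](ρ[x/v]((R ⋈[e=a] U))))) → 3
  (S ⋈[f=c] (T − π[x,c](ρ[c/a](ρ[x/v]((R ⋈[e=a] U)))))) → 3

== RESULT ==
y | f | x | c
q | 2 | t | 2
s | 8 | p | 8
s | 8 | p | 8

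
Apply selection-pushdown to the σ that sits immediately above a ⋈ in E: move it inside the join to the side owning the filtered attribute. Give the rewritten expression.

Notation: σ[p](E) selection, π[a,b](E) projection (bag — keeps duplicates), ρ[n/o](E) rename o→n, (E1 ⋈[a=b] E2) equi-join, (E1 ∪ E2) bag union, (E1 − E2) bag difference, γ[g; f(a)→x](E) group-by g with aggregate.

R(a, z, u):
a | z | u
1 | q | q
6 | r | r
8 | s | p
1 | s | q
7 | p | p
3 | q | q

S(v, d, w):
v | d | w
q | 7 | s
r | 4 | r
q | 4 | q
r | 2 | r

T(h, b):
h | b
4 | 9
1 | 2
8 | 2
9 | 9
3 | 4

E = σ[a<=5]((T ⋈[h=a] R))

σ filters on a, owned by the right side.
E' = (T ⋈[h=a] σ[a<=5](R))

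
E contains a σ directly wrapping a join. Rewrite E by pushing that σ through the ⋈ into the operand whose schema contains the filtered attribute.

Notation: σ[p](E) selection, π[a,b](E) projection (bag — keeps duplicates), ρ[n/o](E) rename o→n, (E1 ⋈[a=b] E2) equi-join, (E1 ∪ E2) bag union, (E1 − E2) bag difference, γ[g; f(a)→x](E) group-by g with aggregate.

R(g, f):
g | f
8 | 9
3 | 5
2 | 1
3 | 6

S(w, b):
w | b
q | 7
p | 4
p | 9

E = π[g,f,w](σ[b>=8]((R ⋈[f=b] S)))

σ filters on b, owned by the right side.
E' = π[g,f,w]((R ⋈[f=b] σ[b>=8](S)))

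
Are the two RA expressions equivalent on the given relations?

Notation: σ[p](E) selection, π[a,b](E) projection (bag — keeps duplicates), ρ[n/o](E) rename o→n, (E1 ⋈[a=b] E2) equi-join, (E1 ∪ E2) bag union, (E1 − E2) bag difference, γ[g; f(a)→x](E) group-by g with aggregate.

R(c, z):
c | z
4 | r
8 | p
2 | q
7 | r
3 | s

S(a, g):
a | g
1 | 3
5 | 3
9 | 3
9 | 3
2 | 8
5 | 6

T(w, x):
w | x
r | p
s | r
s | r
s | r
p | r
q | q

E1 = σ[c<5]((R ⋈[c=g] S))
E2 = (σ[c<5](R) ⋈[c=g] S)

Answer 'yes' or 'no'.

E1 per-node cardinality:
  R → 5
  S → 6
  (R ⋈[c=g] S) → 5
  σ[c<5]((R ⋈[c=g] S)) → 4
E2 per-node cardinality:
  R → 5
  σ[c<5](R) → 3
  S → 6
  (σ[c<5](R) ⋈[c=g] S) → 4

E1 and E2 produce the same multiset:
c | z | a | g
3 | s | 1 | 3
3 | s | 5 | 3
3 | s | 9 | 3
3 | s | 9 | 3

yes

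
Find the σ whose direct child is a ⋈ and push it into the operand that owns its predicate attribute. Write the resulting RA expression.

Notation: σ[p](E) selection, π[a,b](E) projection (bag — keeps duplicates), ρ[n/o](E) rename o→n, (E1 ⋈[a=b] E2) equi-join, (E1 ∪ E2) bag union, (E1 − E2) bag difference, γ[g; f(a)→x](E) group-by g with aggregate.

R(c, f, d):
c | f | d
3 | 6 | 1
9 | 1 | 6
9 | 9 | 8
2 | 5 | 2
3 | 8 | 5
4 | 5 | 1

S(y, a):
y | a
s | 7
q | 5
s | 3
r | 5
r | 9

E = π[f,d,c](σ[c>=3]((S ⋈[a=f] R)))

σ filters on c, owned by the right side.
E' = π[f,d,c]((S ⋈[a=f] σ[c>=3](R)))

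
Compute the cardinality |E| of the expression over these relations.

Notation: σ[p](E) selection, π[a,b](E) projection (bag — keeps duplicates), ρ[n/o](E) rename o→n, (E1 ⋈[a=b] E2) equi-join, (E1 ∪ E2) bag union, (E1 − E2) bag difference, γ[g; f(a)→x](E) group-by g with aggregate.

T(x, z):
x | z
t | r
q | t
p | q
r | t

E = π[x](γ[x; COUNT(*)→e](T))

Row counts bottom-up:
  T → 4
  γ[x; COUNT(*)→e](T) → 4
  π[x](γ[x; COUNT(*)→e](T)) → 4

|E| = 4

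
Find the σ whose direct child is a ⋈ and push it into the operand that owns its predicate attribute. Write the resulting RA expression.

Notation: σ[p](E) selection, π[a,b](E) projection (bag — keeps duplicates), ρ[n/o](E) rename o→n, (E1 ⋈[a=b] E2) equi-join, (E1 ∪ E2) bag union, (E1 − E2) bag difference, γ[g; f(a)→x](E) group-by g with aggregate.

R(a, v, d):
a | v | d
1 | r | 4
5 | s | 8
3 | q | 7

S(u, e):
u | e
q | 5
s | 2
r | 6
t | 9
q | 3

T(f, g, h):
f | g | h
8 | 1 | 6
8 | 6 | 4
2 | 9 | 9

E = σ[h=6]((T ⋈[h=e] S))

σ filters on h, owned by the left side.
E' = (σ[h=6](T) ⋈[h=e] S)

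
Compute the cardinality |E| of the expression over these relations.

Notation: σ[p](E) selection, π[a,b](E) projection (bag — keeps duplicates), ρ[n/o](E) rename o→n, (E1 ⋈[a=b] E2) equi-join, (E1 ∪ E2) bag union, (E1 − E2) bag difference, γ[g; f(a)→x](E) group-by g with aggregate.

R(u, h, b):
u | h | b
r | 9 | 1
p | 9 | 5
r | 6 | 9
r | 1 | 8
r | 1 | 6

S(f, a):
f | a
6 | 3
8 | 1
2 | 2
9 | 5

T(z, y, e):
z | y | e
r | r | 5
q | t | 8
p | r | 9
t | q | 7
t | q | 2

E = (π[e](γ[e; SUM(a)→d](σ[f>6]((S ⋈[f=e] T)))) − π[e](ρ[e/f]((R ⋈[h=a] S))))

Row counts bottom-up:
  S → 4
  T → 5
  (S ⋈[f=e] T) → 3
  σ[f>6]((S ⋈[f=e] T)) → 2
  γ[e; SUM(a)→d](σ[f>6]((S ⋈[f=e] T))) → 2
  π[e](γ[e; SUM(a)→d](σ[f>6]((S ⋈[f=e] T)))) → 2
  R → 5
  S → 4
  (R ⋈[h=a] S) → 2
  ρ[e/f]((R ⋈[h=a] S)) → 2
  π[e](ρ[e/f]((R ⋈[h=a] S))) → 2
  (π[e](γ[e; SUM(a)→d](σ[f>6]((S ⋈[f=e] T)))) − π[e](ρ[e/f]((R ⋈[h=a] S)))) → 1

|E| = 1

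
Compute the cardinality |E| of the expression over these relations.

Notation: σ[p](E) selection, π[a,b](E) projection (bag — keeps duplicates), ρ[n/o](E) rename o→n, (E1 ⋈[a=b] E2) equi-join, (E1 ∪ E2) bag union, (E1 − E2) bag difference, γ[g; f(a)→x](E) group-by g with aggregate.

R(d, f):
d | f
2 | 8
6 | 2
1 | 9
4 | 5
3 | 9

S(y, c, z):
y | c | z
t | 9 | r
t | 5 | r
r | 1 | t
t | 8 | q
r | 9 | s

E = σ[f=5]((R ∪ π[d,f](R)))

Stepwise |·|:
  R → 5
  R → 5
  π[d,f](R) → 5
  (R ∪ π[d,f](R)) → 10
  σ[f=5]((R ∪ π[d,f](R))) → 2

|E| = 2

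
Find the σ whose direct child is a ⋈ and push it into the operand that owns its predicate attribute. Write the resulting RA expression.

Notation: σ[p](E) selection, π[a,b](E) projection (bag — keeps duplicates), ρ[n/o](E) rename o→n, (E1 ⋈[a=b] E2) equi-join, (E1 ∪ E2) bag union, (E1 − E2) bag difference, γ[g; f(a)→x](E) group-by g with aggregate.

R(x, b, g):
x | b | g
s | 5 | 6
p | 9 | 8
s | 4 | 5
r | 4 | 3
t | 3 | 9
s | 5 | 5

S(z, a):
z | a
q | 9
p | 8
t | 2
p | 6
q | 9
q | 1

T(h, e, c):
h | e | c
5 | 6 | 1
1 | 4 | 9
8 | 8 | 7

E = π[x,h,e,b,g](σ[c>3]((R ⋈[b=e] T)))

σ filters on c, owned by the right side.
E' = π[x,h,e,b,g]((R ⋈[b=e] σ[c>3](T)))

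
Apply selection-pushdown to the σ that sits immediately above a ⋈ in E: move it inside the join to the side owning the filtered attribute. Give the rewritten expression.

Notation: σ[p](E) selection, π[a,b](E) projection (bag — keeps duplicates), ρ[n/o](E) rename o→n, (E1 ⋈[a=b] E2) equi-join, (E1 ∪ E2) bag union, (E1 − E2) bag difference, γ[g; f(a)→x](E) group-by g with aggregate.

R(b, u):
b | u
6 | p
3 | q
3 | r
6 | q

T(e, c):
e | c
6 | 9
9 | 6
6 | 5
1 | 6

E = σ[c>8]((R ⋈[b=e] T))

σ filters on c, owned by the right side.
E' = (R ⋈[b=e] σ[c>8](T))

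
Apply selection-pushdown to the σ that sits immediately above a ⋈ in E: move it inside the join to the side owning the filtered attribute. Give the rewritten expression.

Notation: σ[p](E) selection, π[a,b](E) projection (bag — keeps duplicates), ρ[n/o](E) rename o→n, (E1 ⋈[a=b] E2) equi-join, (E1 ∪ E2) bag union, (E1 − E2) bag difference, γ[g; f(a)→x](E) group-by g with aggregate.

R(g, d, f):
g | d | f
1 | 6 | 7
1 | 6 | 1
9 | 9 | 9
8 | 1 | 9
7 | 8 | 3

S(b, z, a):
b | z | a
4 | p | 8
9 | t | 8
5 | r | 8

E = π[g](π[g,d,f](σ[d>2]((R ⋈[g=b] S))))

σ filters on d, owned by the left side.
E' = π[g](π[g,d,f]((σ[d>2](R) ⋈[g=b] S)))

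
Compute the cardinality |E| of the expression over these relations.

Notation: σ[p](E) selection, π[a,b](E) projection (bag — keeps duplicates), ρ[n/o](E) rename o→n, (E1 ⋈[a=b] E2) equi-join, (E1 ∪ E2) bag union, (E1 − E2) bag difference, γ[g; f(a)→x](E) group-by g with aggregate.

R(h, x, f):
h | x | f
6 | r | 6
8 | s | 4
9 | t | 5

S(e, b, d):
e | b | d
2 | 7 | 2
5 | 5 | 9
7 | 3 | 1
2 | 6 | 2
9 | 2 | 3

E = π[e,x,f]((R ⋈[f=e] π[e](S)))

Stepwise |·|:
  R → 3
  S → 5
  π[e](S) → 5
  (R ⋈[f=e] π[e](S)) → 1
  π[e,x,f]((R ⋈[f=e] π[e](S))) → 1

|E| = 1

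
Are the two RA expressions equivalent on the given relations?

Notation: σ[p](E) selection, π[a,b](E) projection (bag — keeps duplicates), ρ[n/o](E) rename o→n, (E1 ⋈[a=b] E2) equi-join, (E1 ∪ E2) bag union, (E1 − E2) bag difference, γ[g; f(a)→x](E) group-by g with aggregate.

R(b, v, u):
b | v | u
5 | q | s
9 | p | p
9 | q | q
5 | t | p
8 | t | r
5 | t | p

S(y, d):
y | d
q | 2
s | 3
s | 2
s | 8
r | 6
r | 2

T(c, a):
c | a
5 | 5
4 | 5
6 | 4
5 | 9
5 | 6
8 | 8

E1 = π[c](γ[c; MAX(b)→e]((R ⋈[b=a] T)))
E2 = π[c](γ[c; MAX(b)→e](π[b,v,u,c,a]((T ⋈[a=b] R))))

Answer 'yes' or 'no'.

E1 subexpression sizes:
  R → 6
  T → 6
  (R ⋈[b=a] T) → 9
  γ[c; MAX(b)→e]((R ⋈[b=a] T)) → 3
  π[c](γ[c; MAX(b)→e]((R ⋈[b=a] T))) → 3
E2 subexpression sizes:
  T → 6
  R → 6
  (T ⋈[a=b] R) → 9
  π[b,v,u,c,a]((T ⋈[a=b] R)) → 9
  γ[c; MAX(b)→e](π[b,v,u,c,a]((T ⋈[a=b] R))) → 3
  π[c](γ[c; MAX(b)→e](π[b,v,u,c,a]((T ⋈[a=b] R)))) → 3

E1 and E2 produce the same multiset:
c
4
5
8

yes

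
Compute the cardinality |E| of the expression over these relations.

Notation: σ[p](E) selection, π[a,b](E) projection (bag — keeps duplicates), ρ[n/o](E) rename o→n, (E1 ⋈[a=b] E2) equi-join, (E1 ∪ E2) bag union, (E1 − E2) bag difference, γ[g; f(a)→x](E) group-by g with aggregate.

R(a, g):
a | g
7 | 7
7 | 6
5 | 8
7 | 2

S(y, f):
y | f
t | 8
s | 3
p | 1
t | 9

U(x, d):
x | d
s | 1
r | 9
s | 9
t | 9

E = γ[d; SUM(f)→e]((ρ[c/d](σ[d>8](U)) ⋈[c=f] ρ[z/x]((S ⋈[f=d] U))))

Stepwise |·|:
  U → 4
  σ[d>8](U) → 3
  ρ[c/d](σ[d>8](U)) → 3
  S → 4
  U → 4
  (S ⋈[f=d] U) → 4
  ρ[z/x]((S ⋈[f=d] U)) → 4
  (ρ[c/d](σ[d>8](U)) ⋈[c=f] ρ[z/x]((S ⋈[f=d] U))) → 9
  γ[d; SUM(f)→e]((ρ[c/d](σ[d>8](U)) ⋈[c=f] ρ[z/x]((S ⋈[f=d] U)))) → 1

|E| = 1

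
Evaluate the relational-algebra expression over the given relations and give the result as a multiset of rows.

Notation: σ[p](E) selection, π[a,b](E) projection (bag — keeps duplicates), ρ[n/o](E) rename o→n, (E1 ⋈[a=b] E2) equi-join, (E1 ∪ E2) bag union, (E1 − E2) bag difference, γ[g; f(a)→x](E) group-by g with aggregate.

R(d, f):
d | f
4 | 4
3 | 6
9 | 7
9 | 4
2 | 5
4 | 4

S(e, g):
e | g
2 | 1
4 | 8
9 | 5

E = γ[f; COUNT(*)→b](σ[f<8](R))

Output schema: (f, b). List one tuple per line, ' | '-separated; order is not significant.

Stepwise |·|:
  R → 6
  σ[f<8](R) → 6
  γ[f; COUNT(*)→b](σ[f<8](R)) → 4

== RESULT ==
f | b
4 | 3
5 | 1
6 | 1
7 | 1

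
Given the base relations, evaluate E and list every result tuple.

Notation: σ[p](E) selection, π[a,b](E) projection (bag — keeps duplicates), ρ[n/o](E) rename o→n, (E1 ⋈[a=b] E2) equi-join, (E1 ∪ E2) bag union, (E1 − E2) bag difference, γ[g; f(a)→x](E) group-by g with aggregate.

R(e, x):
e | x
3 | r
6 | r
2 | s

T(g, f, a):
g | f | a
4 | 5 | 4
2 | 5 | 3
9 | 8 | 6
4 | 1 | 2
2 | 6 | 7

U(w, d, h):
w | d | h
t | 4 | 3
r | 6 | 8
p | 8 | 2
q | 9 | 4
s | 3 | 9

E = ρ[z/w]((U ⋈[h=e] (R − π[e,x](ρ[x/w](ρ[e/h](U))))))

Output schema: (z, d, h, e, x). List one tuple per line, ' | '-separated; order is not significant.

Per-node cardinality:
  U → 5
  R → 3
  U → 5
  ρ[e/h](U) → 5
  ρ[x/w](ρ[e/h](U)) → 5
  π[e,x](ρ[x/w](ρ[e/h](U))) → 5
  (R − π[e,x](ρ[x/w](ρ[e/h](U)))) → 3
  (U ⋈[h=e] (R − π[e,x](ρ[x/w](ρ[e/h](U))))) → 2
  ρ[z/w]((U ⋈[h=e] (R − π[e,x](ρ[x/w](ρ[e/h](U)))))) → 2

== RESULT ==
z | d | h | e | x
p | 8 | 2 | 2 | s
t | 4 | 3 | 3 | r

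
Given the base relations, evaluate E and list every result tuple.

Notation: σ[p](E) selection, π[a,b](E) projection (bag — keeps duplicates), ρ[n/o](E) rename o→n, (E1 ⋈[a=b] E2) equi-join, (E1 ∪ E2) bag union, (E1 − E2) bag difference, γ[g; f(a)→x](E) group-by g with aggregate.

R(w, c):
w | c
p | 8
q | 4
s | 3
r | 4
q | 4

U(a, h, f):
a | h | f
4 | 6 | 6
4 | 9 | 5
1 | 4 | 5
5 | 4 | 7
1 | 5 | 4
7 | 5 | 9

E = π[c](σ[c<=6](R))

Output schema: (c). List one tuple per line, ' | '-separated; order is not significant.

Subexpression sizes:
  R → 5
  σ[c<=6](R) → 4
  π[c](σ[c<=6](R)) → 4

== RESULT ==
c
3
4
4
4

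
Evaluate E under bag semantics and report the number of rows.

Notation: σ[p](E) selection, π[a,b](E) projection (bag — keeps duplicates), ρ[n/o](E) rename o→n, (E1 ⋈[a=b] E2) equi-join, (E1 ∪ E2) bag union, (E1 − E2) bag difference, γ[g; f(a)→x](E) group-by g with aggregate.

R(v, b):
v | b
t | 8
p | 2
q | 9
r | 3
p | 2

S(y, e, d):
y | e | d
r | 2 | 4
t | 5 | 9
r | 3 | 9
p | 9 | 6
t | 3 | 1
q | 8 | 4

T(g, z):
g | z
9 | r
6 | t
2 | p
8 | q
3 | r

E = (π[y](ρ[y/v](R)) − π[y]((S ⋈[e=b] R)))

Row counts bottom-up:
  R → 5
  ρ[y/v](R) → 5
  π[y](ρ[y/v](R)) → 5
  S → 6
  R → 5
  (S ⋈[e=b] R) → 6
  π[y]((S ⋈[e=b] R)) → 6
  (π[y](ρ[y/v](R)) − π[y]((S ⋈[e=b] R))) → 1

|E| = 1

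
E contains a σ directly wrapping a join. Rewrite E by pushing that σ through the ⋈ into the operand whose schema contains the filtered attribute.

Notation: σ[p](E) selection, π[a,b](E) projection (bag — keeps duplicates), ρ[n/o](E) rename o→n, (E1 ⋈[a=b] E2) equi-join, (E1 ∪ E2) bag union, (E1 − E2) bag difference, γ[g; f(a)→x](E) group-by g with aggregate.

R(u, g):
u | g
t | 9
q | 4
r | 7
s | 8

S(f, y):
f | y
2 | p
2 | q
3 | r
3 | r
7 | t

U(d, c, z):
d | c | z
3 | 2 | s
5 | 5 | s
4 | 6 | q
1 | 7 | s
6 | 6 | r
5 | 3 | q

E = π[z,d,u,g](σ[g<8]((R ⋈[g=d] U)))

σ filters on g, owned by the left side.
E' = π[z,d,u,g]((σ[g<8](R) ⋈[g=d] U))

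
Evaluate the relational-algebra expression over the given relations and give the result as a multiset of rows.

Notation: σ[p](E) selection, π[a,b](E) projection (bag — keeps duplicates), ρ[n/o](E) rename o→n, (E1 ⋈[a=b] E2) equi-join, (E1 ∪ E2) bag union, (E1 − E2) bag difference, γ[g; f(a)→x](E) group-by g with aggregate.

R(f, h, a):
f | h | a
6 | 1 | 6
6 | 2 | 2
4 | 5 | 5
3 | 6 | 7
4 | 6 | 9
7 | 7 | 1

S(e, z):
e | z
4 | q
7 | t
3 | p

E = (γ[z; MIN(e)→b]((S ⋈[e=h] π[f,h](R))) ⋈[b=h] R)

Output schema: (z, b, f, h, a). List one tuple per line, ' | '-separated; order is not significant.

Per-node cardinality:
  S → 3
  R → 6
  π[f,h](R) → 6
  (S ⋈[e=h] π[f,h](R)) → 1
  γ[z; MIN(e)→b]((S ⋈[e=h] π[f,h](R))) → 1
  R → 6
  (γ[z; MIN(e)→b]((S ⋈[e=h] π[f,h](R))) ⋈[b=h] R) → 1

== RESULT ==
z | b | f | h | a
t | 7 | 7 | 7 | 1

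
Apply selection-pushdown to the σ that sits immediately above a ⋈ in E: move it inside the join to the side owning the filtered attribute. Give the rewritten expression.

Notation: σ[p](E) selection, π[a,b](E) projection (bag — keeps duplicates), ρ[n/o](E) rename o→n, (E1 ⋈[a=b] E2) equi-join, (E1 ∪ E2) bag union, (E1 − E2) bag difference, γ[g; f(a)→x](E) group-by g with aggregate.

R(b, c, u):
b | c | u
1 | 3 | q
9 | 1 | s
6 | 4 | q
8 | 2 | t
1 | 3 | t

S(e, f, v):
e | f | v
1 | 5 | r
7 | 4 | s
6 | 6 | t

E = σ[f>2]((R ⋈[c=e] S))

σ filters on f, owned by the right side.
E' = (R ⋈[c=e] σ[f>2](S))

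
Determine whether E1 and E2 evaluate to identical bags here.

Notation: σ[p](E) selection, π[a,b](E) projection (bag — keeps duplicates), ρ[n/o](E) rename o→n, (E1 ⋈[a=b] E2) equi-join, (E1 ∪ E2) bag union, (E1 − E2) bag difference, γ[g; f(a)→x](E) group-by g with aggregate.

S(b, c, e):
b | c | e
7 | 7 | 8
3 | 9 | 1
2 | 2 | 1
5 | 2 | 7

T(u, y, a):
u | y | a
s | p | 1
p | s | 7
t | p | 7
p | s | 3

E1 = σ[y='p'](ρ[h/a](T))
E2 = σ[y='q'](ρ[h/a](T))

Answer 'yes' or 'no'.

E1 row counts bottom-up:
  T → 4
  ρ[h/a](T) → 4
  σ[y='p'](ρ[h/a](T)) → 2
E2 row counts bottom-up:
  T → 4
  ρ[h/a](T) → 4
  σ[y='q'](ρ[h/a](T)) → 0

E1 result:
u | y | h
s | p | 1
t | p | 7
E2 result:
u | y | h
(0 rows)
Witness: ('t', 'p', 7) appears 1× in E1 but 0× in E2.

no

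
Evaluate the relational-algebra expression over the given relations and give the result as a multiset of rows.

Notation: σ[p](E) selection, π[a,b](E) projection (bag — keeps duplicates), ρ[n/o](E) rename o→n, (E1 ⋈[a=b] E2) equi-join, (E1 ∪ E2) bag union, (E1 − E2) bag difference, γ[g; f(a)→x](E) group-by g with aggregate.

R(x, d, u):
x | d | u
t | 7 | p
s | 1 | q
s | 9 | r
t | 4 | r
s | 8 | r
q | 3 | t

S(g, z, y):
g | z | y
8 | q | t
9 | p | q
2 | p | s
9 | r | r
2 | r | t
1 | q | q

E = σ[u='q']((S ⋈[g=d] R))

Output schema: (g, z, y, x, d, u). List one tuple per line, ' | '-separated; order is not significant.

Per-node cardinality:
  S → 6
  R → 6
  (S ⋈[g=d] R) → 4
  σ[u='q']((S ⋈[g=d] R)) → 1

== RESULT ==
g | z | y | x | d | u
1 | q | q | s | 1 | q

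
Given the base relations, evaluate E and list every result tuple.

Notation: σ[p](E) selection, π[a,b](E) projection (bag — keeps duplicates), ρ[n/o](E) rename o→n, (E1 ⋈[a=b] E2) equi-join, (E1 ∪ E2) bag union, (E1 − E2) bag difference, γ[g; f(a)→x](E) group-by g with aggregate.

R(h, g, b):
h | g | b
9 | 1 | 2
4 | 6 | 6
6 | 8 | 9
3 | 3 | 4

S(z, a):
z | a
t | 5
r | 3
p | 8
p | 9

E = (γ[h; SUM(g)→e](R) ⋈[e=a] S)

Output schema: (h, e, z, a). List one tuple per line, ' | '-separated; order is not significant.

Stepwise |·|:
  R → 4
  γ[h; SUM(g)→e](R) → 4
  S → 4
  (γ[h; SUM(g)→e](R) ⋈[e=a] S) → 2

== RESULT ==
h | e | z | a
3 | 3 | r | 3
6 | 8 | p | 8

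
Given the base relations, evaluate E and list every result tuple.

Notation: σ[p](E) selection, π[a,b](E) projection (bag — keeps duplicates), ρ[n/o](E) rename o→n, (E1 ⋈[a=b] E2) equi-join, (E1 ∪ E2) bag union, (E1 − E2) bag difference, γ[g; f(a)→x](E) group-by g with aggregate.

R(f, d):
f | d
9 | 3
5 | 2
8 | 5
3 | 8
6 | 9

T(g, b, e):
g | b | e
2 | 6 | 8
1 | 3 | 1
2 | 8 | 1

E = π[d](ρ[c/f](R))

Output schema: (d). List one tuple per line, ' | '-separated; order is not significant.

Stepwise |·|:
  R → 5
  ρ[c/f](R) → 5
  π[d](ρ[c/f](R)) → 5

== RESULT ==
d
2
3
5
8
9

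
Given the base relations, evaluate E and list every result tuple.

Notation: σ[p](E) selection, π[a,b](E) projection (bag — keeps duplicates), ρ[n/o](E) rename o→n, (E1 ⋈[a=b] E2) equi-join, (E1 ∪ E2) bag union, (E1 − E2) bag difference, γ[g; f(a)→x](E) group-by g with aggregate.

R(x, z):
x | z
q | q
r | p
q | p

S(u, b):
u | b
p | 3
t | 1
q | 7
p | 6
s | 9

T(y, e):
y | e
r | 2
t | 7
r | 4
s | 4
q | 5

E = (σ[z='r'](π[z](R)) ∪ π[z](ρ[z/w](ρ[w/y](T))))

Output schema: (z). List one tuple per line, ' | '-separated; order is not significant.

Row counts bottom-up:
  R → 3
  π[z](R) → 3
  σ[z='r'](π[z](R)) → 0
  T → 5
  ρ[w/y](T) → 5
  ρ[z/w](ρ[w/y](T)) → 5
  π[z](ρ[z/w](ρ[w/y](T))) → 5
  (σ[z='r'](π[z](R)) ∪ π[z](ρ[z/w](ρ[w/y](T)))) → 5

== RESULT ==
z
q
r
r
s
t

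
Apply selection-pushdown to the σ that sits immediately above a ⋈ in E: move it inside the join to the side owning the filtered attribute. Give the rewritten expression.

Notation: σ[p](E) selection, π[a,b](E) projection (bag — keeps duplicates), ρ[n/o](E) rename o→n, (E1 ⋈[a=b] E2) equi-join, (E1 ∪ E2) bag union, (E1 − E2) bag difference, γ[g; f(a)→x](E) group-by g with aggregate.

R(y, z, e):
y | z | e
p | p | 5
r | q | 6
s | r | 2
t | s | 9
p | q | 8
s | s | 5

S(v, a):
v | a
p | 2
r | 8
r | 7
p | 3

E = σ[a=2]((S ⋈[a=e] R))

σ filters on a, owned by the left side.
E' = (σ[a=2](S) ⋈[a=e] R)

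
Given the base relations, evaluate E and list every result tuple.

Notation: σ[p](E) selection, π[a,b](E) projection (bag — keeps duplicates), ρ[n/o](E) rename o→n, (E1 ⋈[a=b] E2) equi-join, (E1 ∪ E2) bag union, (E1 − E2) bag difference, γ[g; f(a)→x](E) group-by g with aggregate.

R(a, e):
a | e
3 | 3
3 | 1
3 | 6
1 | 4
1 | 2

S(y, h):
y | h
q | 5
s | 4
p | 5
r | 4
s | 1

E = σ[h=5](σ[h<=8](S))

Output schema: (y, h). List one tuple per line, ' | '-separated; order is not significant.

Subexpression sizes:
  S → 5
  σ[h<=8](S) → 5
  σ[h=5](σ[h<=8](S)) → 2

== RESULT ==
y | h
p | 5
q | 5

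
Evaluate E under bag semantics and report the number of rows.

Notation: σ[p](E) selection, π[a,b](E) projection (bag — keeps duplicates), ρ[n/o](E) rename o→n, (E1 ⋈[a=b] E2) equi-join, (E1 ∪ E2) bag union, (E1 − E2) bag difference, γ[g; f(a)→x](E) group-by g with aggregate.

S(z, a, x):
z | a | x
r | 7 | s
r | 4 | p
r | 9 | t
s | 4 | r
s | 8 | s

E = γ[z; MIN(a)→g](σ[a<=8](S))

Row counts bottom-up:
  S → 5
  σ[a<=8](S) → 4
  γ[z; MIN(a)→g](σ[a<=8](S)) → 2

|E| = 2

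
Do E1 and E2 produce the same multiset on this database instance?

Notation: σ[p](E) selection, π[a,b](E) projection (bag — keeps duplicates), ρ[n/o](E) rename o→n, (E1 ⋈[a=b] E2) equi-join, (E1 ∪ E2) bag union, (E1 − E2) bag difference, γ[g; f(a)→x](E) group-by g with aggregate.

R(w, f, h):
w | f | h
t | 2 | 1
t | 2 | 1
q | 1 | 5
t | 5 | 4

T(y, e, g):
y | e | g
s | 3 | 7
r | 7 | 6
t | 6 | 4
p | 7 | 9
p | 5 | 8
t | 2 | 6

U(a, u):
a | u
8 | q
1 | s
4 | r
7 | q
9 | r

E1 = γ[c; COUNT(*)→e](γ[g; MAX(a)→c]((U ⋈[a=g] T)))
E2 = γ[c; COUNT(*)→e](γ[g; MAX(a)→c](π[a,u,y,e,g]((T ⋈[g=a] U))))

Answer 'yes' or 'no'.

E1 stepwise |·|:
  U → 5
  T → 6
  (U ⋈[a=g] T) → 4
  γ[g; MAX(a)→c]((U ⋈[a=g] T)) → 4
  γ[c; COUNT(*)→e](γ[g; MAX(a)→c]((U ⋈[a=g] T))) → 4
E2 stepwise |·|:
  T → 6
  U → 5
  (T ⋈[g=a] U) → 4
  π[a,u,y,e,g]((T ⋈[g=a] U)) → 4
  γ[g; MAX(a)→c](π[a,u,y,e,g]((T ⋈[g=a] U))) → 4
  γ[c; COUNT(*)→e](γ[g; MAX(a)→c](π[a,u,y,e,g]((T ⋈[g=a] U)))) → 4

E1 and E2 produce the same multiset:
c | e
4 | 1
7 | 1
8 | 1
9 | 1

yes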